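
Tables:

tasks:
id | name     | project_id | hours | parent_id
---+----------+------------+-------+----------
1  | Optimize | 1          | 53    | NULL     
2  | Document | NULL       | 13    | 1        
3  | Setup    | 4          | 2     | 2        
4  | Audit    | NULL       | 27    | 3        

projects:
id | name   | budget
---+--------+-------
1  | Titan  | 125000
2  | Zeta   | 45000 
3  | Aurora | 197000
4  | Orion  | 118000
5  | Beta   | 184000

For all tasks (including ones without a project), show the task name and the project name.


LEFT JOIN keeps every row from tasks (the left table); where project_id has no match in projects, the project columns become NULL. Walk through each task:
  - task 1 (Optimize): project_id=1 -> matches Titan
  - task 2 (Document): project_id=NULL, no match -> kept with NULL
  - task 3 (Setup): project_id=4 -> matches Orion
  - task 4 (Audit): project_id=NULL, no match -> kept with NULL
All 4 rows appear; 2 have NULL project.

SQL:
SELECT a.name, b.name AS project
FROM tasks a
LEFT JOIN projects b ON a.project_id = b.id

Result:
name     | project
---------+--------
Optimize | Titan  
Document | NULL   
Setup    | Orion  
Audit    | NULL   


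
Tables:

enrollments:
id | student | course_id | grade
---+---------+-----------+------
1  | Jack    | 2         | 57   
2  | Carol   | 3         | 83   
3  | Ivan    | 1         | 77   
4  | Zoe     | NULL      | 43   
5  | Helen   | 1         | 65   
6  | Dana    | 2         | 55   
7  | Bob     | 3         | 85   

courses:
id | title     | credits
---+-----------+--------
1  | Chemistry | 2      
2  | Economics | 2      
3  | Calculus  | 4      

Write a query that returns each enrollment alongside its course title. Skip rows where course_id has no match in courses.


INNER JOIN keeps only enrollments rows whose course_id matches an id in courses. Walk through each enrollment:
  - enrollment 1 (Jack): course_id=2 -> matches Economics
  - enrollment 2 (Carol): course_id=3 -> matches Calculus
  - enrollment 3 (Ivan): course_id=1 -> matches Chemistry
  - enrollment 4 (Zoe): course_id=NULL, no match -> dropped
  - enrollment 5 (Helen): course_id=1 -> matches Chemistry
  - enrollment 6 (Dana): course_id=2 -> matches Economics
  - enrollment 7 (Bob): course_id=3 -> matches Calculus
So 1 of 7 rows is dropped.

SQL:
SELECT a.student, b.title AS course
FROM enrollments a
INNER JOIN courses b ON a.course_id = b.id

Result:
student | course   
--------+----------
Jack    | Economics
Carol   | Calculus 
Ivan    | Chemistry
Helen   | Chemistry
Dana    | Economics
Bob     | Calculus 


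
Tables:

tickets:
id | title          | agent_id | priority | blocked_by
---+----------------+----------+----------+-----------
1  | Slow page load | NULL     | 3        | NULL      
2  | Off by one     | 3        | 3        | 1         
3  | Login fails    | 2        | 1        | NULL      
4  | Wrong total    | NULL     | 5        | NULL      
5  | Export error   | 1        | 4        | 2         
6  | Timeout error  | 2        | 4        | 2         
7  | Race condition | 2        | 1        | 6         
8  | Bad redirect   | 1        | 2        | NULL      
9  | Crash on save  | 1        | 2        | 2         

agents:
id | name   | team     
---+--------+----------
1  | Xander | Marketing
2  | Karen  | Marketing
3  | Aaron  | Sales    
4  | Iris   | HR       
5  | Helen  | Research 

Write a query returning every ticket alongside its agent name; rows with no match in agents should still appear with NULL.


LEFT JOIN keeps every row from tickets (the left table); where agent_id has no match in agents, the agent columns become NULL. Walk through each ticket:
  - ticket 1 (Slow page load): agent_id=NULL, no match -> kept with NULL
  - ticket 2 (Off by one): agent_id=3 -> matches Aaron
  - ticket 3 (Login fails): agent_id=2 -> matches Karen
  - ticket 4 (Wrong total): agent_id=NULL, no match -> kept with NULL
  - ticket 5 (Export error): agent_id=1 -> matches Xander
  - ticket 6 (Timeout error): agent_id=2 -> matches Karen
  - ticket 7 (Race condition): agent_id=2 -> matches Karen
  - ticket 8 (Bad redirect): agent_id=1 -> matches Xander
  - ticket 9 (Crash on save): agent_id=1 -> matches Xander
All 9 rows appear; 2 have NULL agent.

SQL:
SELECT a.title, b.name AS agent
FROM tickets a
LEFT JOIN agents b ON a.agent_id = b.id

Result:
title          | agent 
---------------+-------
Slow page load | NULL  
Off by one     | Aaron 
Login fails    | Karen 
Wrong total    | NULL  
Export error   | Xander
Timeout error  | Karen 
Race condition | Karen 
Bad redirect   | Xander
Crash on save  | Xander


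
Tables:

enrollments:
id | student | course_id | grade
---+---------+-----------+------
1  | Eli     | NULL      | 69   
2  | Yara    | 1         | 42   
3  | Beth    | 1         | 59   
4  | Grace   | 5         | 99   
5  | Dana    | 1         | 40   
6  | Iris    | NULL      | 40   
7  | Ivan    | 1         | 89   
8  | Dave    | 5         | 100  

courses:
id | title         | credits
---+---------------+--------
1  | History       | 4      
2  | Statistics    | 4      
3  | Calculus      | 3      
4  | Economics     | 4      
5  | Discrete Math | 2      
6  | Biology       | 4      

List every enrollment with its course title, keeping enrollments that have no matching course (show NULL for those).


LEFT JOIN keeps every row from enrollments (the left table); where course_id has no match in courses, the course columns become NULL. Walk through each enrollment:
  - enrollment 1 (Eli): course_id=NULL, no match -> kept with NULL
  - enrollment 2 (Yara): course_id=1 -> matches History
  - enrollment 3 (Beth): course_id=1 -> matches History
  - enrollment 4 (Grace): course_id=5 -> matches Discrete Math
  - enrollment 5 (Dana): course_id=1 -> matches History
  - enrollment 6 (Iris): course_id=NULL, no match -> kept with NULL
  - enrollment 7 (Ivan): course_id=1 -> matches History
  - enrollment 8 (Dave): course_id=5 -> matches Discrete Math
All 8 rows appear; 2 have NULL course.

SQL:
SELECT a.student, b.title AS course
FROM enrollments a
LEFT JOIN courses b ON a.course_id = b.id

Result:
student | course       
--------+--------------
Eli     | NULL         
Yara    | History      
Beth    | History      
Grace   | Discrete Math
Dana    | History      
Iris    | NULL         
Ivan    | History      
Dave    | Discrete Math


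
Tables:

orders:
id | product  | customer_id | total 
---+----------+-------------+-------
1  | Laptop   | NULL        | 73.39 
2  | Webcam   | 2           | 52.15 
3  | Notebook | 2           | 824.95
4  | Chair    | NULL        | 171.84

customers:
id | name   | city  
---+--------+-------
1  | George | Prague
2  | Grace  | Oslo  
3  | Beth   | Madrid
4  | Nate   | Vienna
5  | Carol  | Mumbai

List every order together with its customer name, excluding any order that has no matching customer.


INNER JOIN keeps only orders rows whose customer_id matches an id in customers. Walk through each order:
  - order 1 (Laptop): customer_id=NULL, no match -> dropped
  - order 2 (Webcam): customer_id=2 -> matches Grace
  - order 3 (Notebook): customer_id=2 -> matches Grace
  - order 4 (Chair): customer_id=NULL, no match -> dropped
So 2 of 4 rows are dropped.

SQL:
SELECT a.product, b.name AS customer
FROM orders a
INNER JOIN customers b ON a.customer_id = b.id

Result:
product  | customer
---------+---------
Webcam   | Grace   
Notebook | Grace   


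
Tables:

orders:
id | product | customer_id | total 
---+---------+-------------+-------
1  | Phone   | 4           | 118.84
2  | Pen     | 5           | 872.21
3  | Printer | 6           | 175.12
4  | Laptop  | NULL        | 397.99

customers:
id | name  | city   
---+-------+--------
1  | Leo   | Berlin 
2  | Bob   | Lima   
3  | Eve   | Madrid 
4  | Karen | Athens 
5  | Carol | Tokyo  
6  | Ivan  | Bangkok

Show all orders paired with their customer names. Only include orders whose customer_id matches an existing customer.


INNER JOIN keeps only orders rows whose customer_id matches an id in customers. Walk through each order:
  - order 1 (Phone): customer_id=4 -> matches Karen
  - order 2 (Pen): customer_id=5 -> matches Carol
  - order 3 (Printer): customer_id=6 -> matches Ivan
  - order 4 (Laptop): customer_id=NULL, no match -> dropped
So 1 of 4 rows is dropped.

SQL:
SELECT a.product, b.name AS customer
FROM orders a
INNER JOIN customers b ON a.customer_id = b.id

Result:
product | customer
--------+---------
Phone   | Karen   
Pen     | Carol   
Printer | Ivan    


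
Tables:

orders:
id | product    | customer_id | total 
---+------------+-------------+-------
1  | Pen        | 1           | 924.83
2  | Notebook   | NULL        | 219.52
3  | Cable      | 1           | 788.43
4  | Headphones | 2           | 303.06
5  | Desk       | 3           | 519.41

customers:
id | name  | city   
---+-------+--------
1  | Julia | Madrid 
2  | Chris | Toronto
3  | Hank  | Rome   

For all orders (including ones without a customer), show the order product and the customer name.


LEFT JOIN keeps every row from orders (the left table); where customer_id has no match in customers, the customer columns become NULL. Walk through each order:
  - order 1 (Pen): customer_id=1 -> matches Julia
  - order 2 (Notebook): customer_id=NULL, no match -> kept with NULL
  - order 3 (Cable): customer_id=1 -> matches Julia
  - order 4 (Headphones): customer_id=2 -> matches Chris
  - order 5 (Desk): customer_id=3 -> matches Hank
All 5 rows appear; 1 has NULL customer.

SQL:
SELECT a.product, b.name AS customer
FROM orders a
LEFT JOIN customers b ON a.customer_id = b.id

Result:
product    | customer
-----------+---------
Pen        | Julia   
Notebook   | NULL    
Cable      | Julia   
Headphones | Chris   
Desk       | Hank    


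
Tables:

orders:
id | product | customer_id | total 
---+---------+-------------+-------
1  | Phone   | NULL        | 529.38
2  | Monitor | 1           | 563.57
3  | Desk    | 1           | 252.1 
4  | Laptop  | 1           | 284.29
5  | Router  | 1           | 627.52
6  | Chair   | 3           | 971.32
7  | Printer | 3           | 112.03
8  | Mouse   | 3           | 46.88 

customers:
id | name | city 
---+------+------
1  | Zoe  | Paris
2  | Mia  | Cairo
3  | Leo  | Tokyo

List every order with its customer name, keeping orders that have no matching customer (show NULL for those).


LEFT JOIN keeps every row from orders (the left table); where customer_id has no match in customers, the customer columns become NULL. Walk through each order:
  - order 1 (Phone): customer_id=NULL, no match -> kept with NULL
  - order 2 (Monitor): customer_id=1 -> matches Zoe
  - order 3 (Desk): customer_id=1 -> matches Zoe
  - order 4 (Laptop): customer_id=1 -> matches Zoe
  - order 5 (Router): customer_id=1 -> matches Zoe
  - order 6 (Chair): customer_id=3 -> matches Leo
  - order 7 (Printer): customer_id=3 -> matches Leo
  - order 8 (Mouse): customer_id=3 -> matches Leo
All 8 rows appear; 1 has NULL customer.

SQL:
SELECT a.product, b.name AS customer
FROM orders a
LEFT JOIN customers b ON a.customer_id = b.id

Result:
product | customer
--------+---------
Phone   | NULL    
Monitor | Zoe     
Desk    | Zoe     
Laptop  | Zoe     
Router  | Zoe     
Chair   | Leo     
Printer | Leo     
Mouse   | Leo     


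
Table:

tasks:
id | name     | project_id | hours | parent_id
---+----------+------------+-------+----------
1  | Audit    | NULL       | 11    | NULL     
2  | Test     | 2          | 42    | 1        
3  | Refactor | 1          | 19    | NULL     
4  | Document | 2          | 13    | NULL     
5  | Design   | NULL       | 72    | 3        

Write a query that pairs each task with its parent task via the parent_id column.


This is a self-join: tasks is joined to a second copy of itself, matching each row's parent_id to another row's id. Use LEFT JOIN so rows with parent_id=NULL are kept.
  - task 1 (Audit): parent_id=NULL -> NULL
  - task 2 (Test): parent_id=1 -> Audit
  - task 3 (Refactor): parent_id=NULL -> NULL
  - task 4 (Document): parent_id=NULL -> NULL
  - task 5 (Design): parent_id=3 -> Refactor

SQL:
SELECT a.name AS item, b.name AS parent
FROM tasks a
LEFT JOIN tasks b ON a.parent_id = b.id

Result:
item     | parent  
---------+---------
Audit    | NULL    
Test     | Audit   
Refactor | NULL    
Document | NULL    
Design   | Refactor


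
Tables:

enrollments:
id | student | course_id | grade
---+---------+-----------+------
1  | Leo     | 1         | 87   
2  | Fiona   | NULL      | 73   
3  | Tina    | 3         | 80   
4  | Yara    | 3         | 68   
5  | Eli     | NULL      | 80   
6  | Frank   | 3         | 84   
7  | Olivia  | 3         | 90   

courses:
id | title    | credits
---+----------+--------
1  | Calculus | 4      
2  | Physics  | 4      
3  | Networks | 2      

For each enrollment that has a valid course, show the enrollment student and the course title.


INNER JOIN keeps only enrollments rows whose course_id matches an id in courses. Walk through each enrollment:
  - enrollment 1 (Leo): course_id=1 -> matches Calculus
  - enrollment 2 (Fiona): course_id=NULL, no match -> dropped
  - enrollment 3 (Tina): course_id=3 -> matches Networks
  - enrollment 4 (Yara): course_id=3 -> matches Networks
  - enrollment 5 (Eli): course_id=NULL, no match -> dropped
  - enrollment 6 (Frank): course_id=3 -> matches Networks
  - enrollment 7 (Olivia): course_id=3 -> matches Networks
So 2 of 7 rows are dropped.

SQL:
SELECT a.student, b.title AS course
FROM enrollments a
INNER JOIN courses b ON a.course_id = b.id

Result:
student | course  
--------+---------
Leo     | Calculus
Tina    | Networks
Yara    | Networks
Frank   | Networks
Olivia  | Networks


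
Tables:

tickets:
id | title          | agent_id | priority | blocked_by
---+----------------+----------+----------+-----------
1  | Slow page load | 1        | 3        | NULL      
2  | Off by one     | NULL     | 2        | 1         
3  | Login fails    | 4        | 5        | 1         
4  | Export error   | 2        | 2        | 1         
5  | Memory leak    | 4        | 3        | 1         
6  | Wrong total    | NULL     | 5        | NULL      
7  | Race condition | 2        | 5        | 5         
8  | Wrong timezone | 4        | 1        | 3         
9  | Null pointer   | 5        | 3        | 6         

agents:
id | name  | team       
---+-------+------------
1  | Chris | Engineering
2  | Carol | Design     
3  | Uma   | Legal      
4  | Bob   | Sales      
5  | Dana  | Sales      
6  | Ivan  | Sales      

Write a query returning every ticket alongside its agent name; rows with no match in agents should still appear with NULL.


LEFT JOIN keeps every row from tickets (the left table); where agent_id has no match in agents, the agent columns become NULL. Walk through each ticket:
  - ticket 1 (Slow page load): agent_id=1 -> matches Chris
  - ticket 2 (Off by one): agent_id=NULL, no match -> kept with NULL
  - ticket 3 (Login fails): agent_id=4 -> matches Bob
  - ticket 4 (Export error): agent_id=2 -> matches Carol
  - ticket 5 (Memory leak): agent_id=4 -> matches Bob
  - ticket 6 (Wrong total): agent_id=NULL, no match -> kept with NULL
  - ticket 7 (Race condition): agent_id=2 -> matches Carol
  - ticket 8 (Wrong timezone): agent_id=4 -> matches Bob
  - ticket 9 (Null pointer): agent_id=5 -> matches Dana
All 9 rows appear; 2 have NULL agent.

SQL:
SELECT a.title, b.name AS agent
FROM tickets a
LEFT JOIN agents b ON a.agent_id = b.id

Result:
title          | agent
---------------+------
Slow page load | Chris
Off by one     | NULL 
Login fails    | Bob  
Export error   | Carol
Memory leak    | Bob  
Wrong total    | NULL 
Race condition | Carol
Wrong timezone | Bob  
Null pointer   | Dana 


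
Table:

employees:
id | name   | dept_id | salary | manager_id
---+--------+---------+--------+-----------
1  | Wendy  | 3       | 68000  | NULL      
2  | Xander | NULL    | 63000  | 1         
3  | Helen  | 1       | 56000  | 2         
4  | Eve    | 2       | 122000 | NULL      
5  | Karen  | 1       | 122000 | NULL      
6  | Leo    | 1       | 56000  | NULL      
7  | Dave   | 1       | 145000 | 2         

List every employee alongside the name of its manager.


This is a self-join: employees is joined to a second copy of itself, matching each row's manager_id to another row's id. Use LEFT JOIN so rows with manager_id=NULL are kept.
  - employee 1 (Wendy): manager_id=NULL -> NULL
  - employee 2 (Xander): manager_id=1 -> Wendy
  - employee 3 (Helen): manager_id=2 -> Xander
  - employee 4 (Eve): manager_id=NULL -> NULL
  - employee 5 (Karen): manager_id=NULL -> NULL
  - employee 6 (Leo): manager_id=NULL -> NULL
  - employee 7 (Dave): manager_id=2 -> Xander

SQL:
SELECT a.name AS item, b.name AS manager
FROM employees a
LEFT JOIN employees b ON a.manager_id = b.id

Result:
item   | manager
-------+--------
Wendy  | NULL   
Xander | Wendy  
Helen  | Xander 
Eve    | NULL   
Karen  | NULL   
Leo    | NULL   
Dave   | Xander 


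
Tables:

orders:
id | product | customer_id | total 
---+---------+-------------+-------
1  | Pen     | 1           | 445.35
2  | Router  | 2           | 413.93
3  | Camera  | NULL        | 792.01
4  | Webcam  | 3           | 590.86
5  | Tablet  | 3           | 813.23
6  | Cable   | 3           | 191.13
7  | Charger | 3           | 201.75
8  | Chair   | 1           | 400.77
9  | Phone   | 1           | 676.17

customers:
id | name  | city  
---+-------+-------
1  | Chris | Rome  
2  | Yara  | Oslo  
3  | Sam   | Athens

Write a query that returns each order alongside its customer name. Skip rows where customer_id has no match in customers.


INNER JOIN keeps only orders rows whose customer_id matches an id in customers. Walk through each order:
  - order 1 (Pen): customer_id=1 -> matches Chris
  - order 2 (Router): customer_id=2 -> matches Yara
  - order 3 (Camera): customer_id=NULL, no match -> dropped
  - order 4 (Webcam): customer_id=3 -> matches Sam
  - order 5 (Tablet): customer_id=3 -> matches Sam
  - order 6 (Cable): customer_id=3 -> matches Sam
  - order 7 (Charger): customer_id=3 -> matches Sam
  - order 8 (Chair): customer_id=1 -> matches Chris
  - order 9 (Phone): customer_id=1 -> matches Chris
So 1 of 9 rows is dropped.

SQL:
SELECT a.product, b.name AS customer
FROM orders a
INNER JOIN customers b ON a.customer_id = b.id

Result:
product | customer
--------+---------
Pen     | Chris   
Router  | Yara    
Webcam  | Sam     
Tablet  | Sam     
Cable   | Sam     
Charger | Sam     
Chair   | Chris   
Phone   | Chris   


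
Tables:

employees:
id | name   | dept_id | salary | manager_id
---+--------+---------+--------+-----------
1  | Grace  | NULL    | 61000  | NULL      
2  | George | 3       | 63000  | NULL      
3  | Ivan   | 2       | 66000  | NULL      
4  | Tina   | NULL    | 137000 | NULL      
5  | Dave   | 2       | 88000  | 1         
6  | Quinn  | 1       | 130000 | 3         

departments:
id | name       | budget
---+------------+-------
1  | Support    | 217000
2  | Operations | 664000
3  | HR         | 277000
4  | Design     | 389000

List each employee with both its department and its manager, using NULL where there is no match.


Two LEFT JOINs from the same base table employees: one to departments via dept_id, one to employees itself via manager_id. Both are LEFT so every employee is preserved.
Match against departments:
  - employee 1 (Grace): dept_id=NULL, no match -> kept with NULL
  - employee 2 (George): dept_id=3 -> matches HR
  - employee 3 (Ivan): dept_id=2 -> matches Operations
  - employee 4 (Tina): dept_id=NULL, no match -> kept with NULL
  - employee 5 (Dave): dept_id=2 -> matches Operations
  - employee 6 (Quinn): dept_id=1 -> matches Support
Match against employees (self):
  - employee 1 (Grace): manager_id=NULL -> NULL
  - employee 2 (George): manager_id=NULL -> NULL
  - employee 3 (Ivan): manager_id=NULL -> NULL
  - employee 4 (Tina): manager_id=NULL -> NULL
  - employee 5 (Dave): manager_id=1 -> Grace
  - employee 6 (Quinn): manager_id=3 -> Ivan

SQL:
SELECT a.name, b.name AS department, c.name AS manager
FROM employees a
LEFT JOIN departments b ON a.dept_id = b.id
LEFT JOIN employees c ON a.manager_id = c.id

Result:
name   | department | manager
-------+------------+--------
Grace  | NULL       | NULL   
George | HR         | NULL   
Ivan   | Operations | NULL   
Tina   | NULL       | NULL   
Dave   | Operations | Grace  
Quinn  | Support    | Ivan   


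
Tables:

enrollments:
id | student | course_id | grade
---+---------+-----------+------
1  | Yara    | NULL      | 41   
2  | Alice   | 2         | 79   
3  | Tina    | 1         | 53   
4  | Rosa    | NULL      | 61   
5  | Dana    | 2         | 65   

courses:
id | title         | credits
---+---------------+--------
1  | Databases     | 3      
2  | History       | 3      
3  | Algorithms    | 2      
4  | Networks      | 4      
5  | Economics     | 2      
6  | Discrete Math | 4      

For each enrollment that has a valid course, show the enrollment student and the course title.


INNER JOIN keeps only enrollments rows whose course_id matches an id in courses. Walk through each enrollment:
  - enrollment 1 (Yara): course_id=NULL, no match -> dropped
  - enrollment 2 (Alice): course_id=2 -> matches History
  - enrollment 3 (Tina): course_id=1 -> matches Databases
  - enrollment 4 (Rosa): course_id=NULL, no match -> dropped
  - enrollment 5 (Dana): course_id=2 -> matches History
So 2 of 5 rows are dropped.

SQL:
SELECT a.student, b.title AS course
FROM enrollments a
INNER JOIN courses b ON a.course_id = b.id

Result:
student | course   
--------+----------
Alice   | History  
Tina    | Databases
Dana    | History  


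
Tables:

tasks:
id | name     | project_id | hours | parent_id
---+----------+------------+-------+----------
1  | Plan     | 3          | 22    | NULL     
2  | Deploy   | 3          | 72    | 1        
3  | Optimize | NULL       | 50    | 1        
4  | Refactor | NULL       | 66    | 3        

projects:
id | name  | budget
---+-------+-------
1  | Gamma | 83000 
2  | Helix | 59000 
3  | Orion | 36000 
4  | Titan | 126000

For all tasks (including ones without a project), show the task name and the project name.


LEFT JOIN keeps every row from tasks (the left table); where project_id has no match in projects, the project columns become NULL. Walk through each task:
  - task 1 (Plan): project_id=3 -> matches Orion
  - task 2 (Deploy): project_id=3 -> matches Orion
  - task 3 (Optimize): project_id=NULL, no match -> kept with NULL
  - task 4 (Refactor): project_id=NULL, no match -> kept with NULL
All 4 rows appear; 2 have NULL project.

SQL:
SELECT a.name, b.name AS project
FROM tasks a
LEFT JOIN projects b ON a.project_id = b.id

Result:
name     | project
---------+--------
Plan     | Orion  
Deploy   | Orion  
Optimize | NULL   
Refactor | NULL   


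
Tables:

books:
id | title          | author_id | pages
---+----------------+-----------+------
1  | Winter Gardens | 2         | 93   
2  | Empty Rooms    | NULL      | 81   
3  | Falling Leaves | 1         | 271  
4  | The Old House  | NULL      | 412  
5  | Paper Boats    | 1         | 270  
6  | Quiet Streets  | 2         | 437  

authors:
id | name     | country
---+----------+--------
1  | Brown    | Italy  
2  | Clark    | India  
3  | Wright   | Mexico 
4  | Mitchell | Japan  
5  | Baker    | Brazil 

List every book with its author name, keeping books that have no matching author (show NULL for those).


LEFT JOIN keeps every row from books (the left table); where author_id has no match in authors, the author columns become NULL. Walk through each book:
  - book 1 (Winter Gardens): author_id=2 -> matches Clark
  - book 2 (Empty Rooms): author_id=NULL, no match -> kept with NULL
  - book 3 (Falling Leaves): author_id=1 -> matches Brown
  - book 4 (The Old House): author_id=NULL, no match -> kept with NULL
  - book 5 (Paper Boats): author_id=1 -> matches Brown
  - book 6 (Quiet Streets): author_id=2 -> matches Clark
All 6 rows appear; 2 have NULL author.

SQL:
SELECT a.title, b.name AS author
FROM books a
LEFT JOIN authors b ON a.author_id = b.id

Result:
title          | author
---------------+-------
Winter Gardens | Clark 
Empty Rooms    | NULL  
Falling Leaves | Brown 
The Old House  | NULL  
Paper Boats    | Brown 
Quiet Streets  | Clark 


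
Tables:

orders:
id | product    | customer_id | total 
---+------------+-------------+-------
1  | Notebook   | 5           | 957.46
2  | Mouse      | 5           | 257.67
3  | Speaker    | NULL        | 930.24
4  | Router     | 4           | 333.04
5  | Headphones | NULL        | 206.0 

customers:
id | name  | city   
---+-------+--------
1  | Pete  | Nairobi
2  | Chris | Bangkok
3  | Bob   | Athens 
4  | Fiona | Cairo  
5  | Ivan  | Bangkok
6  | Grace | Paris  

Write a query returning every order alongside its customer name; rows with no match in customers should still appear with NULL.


LEFT JOIN keeps every row from orders (the left table); where customer_id has no match in customers, the customer columns become NULL. Walk through each order:
  - order 1 (Notebook): customer_id=5 -> matches Ivan
  - order 2 (Mouse): customer_id=5 -> matches Ivan
  - order 3 (Speaker): customer_id=NULL, no match -> kept with NULL
  - order 4 (Router): customer_id=4 -> matches Fiona
  - order 5 (Headphones): customer_id=NULL, no match -> kept with NULL
All 5 rows appear; 2 have NULL customer.

SQL:
SELECT a.product, b.name AS customer
FROM orders a
LEFT JOIN customers b ON a.customer_id = b.id

Result:
product    | customer
-----------+---------
Notebook   | Ivan    
Mouse      | Ivan    
Speaker    | NULL    
Router     | Fiona   
Headphones | NULL    


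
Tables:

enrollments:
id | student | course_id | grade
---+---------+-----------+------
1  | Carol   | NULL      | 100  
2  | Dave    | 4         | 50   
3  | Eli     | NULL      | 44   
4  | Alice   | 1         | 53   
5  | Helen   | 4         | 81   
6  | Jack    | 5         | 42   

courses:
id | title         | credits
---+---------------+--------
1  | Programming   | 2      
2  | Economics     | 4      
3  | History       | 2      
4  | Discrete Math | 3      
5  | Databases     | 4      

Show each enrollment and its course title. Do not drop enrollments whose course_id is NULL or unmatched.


LEFT JOIN keeps every row from enrollments (the left table); where course_id has no match in courses, the course columns become NULL. Walk through each enrollment:
  - enrollment 1 (Carol): course_id=NULL, no match -> kept with NULL
  - enrollment 2 (Dave): course_id=4 -> matches Discrete Math
  - enrollment 3 (Eli): course_id=NULL, no match -> kept with NULL
  - enrollment 4 (Alice): course_id=1 -> matches Programming
  - enrollment 5 (Helen): course_id=4 -> matches Discrete Math
  - enrollment 6 (Jack): course_id=5 -> matches Databases
All 6 rows appear; 2 have NULL course.

SQL:
SELECT a.student, b.title AS course
FROM enrollments a
LEFT JOIN courses b ON a.course_id = b.id

Result:
student | course       
--------+--------------
Carol   | NULL         
Dave    | Discrete Math
Eli     | NULL         
Alice   | Programming  
Helen   | Discrete Math
Jack    | Databases    


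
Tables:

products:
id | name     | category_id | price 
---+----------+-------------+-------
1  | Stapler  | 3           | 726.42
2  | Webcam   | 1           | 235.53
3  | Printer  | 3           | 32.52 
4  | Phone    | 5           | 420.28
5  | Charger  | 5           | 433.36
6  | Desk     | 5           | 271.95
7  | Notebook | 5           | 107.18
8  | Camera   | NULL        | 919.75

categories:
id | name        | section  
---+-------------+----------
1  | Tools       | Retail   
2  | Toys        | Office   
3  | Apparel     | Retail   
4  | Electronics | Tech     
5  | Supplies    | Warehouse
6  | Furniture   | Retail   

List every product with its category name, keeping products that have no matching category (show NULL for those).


LEFT JOIN keeps every row from products (the left table); where category_id has no match in categories, the category columns become NULL. Walk through each product:
  - product 1 (Stapler): category_id=3 -> matches Apparel
  - product 2 (Webcam): category_id=1 -> matches Tools
  - product 3 (Printer): category_id=3 -> matches Apparel
  - product 4 (Phone): category_id=5 -> matches Supplies
  - product 5 (Charger): category_id=5 -> matches Supplies
  - product 6 (Desk): category_id=5 -> matches Supplies
  - product 7 (Notebook): category_id=5 -> matches Supplies
  - product 8 (Camera): category_id=NULL, no match -> kept with NULL
All 8 rows appear; 1 has NULL category.

SQL:
SELECT a.name, b.name AS category
FROM products a
LEFT JOIN categories b ON a.category_id = b.id

Result:
name     | category
---------+---------
Stapler  | Apparel 
Webcam   | Tools   
Printer  | Apparel 
Phone    | Supplies
Charger  | Supplies
Desk     | Supplies
Notebook | Supplies
Camera   | NULL    


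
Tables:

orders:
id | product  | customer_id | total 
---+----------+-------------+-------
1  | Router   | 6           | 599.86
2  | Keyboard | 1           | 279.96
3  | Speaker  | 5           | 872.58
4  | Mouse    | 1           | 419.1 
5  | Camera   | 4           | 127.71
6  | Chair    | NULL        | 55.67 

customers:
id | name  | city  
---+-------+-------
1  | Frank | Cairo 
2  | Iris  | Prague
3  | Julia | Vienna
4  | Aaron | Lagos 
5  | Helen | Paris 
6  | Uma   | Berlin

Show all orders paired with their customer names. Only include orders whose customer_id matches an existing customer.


INNER JOIN keeps only orders rows whose customer_id matches an id in customers. Walk through each order:
  - order 1 (Router): customer_id=6 -> matches Uma
  - order 2 (Keyboard): customer_id=1 -> matches Frank
  - order 3 (Speaker): customer_id=5 -> matches Helen
  - order 4 (Mouse): customer_id=1 -> matches Frank
  - order 5 (Camera): customer_id=4 -> matches Aaron
  - order 6 (Chair): customer_id=NULL, no match -> dropped
So 1 of 6 rows is dropped.

SQL:
SELECT a.product, b.name AS customer
FROM orders a
INNER JOIN customers b ON a.customer_id = b.id

Result:
product  | customer
---------+---------
Router   | Uma     
Keyboard | Frank   
Speaker  | Helen   
Mouse    | Frank   
Camera   | Aaron   


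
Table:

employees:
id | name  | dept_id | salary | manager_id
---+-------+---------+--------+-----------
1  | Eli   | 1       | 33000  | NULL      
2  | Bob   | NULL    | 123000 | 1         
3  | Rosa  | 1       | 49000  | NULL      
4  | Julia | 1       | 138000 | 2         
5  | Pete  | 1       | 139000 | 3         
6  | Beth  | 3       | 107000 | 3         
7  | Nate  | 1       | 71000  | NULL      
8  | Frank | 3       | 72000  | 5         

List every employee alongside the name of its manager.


This is a self-join: employees is joined to a second copy of itself, matching each row's manager_id to another row's id. Use LEFT JOIN so rows with manager_id=NULL are kept.
  - employee 1 (Eli): manager_id=NULL -> NULL
  - employee 2 (Bob): manager_id=1 -> Eli
  - employee 3 (Rosa): manager_id=NULL -> NULL
  - employee 4 (Julia): manager_id=2 -> Bob
  - employee 5 (Pete): manager_id=3 -> Rosa
  - employee 6 (Beth): manager_id=3 -> Rosa
  - employee 7 (Nate): manager_id=NULL -> NULL
  - employee 8 (Frank): manager_id=5 -> Pete

SQL:
SELECT a.name AS item, b.name AS manager
FROM employees a
LEFT JOIN employees b ON a.manager_id = b.id

Result:
item  | manager
------+--------
Eli   | NULL   
Bob   | Eli    
Rosa  | NULL   
Julia | Bob    
Pete  | Rosa   
Beth  | Rosa   
Nate  | NULL   
Frank | Pete   


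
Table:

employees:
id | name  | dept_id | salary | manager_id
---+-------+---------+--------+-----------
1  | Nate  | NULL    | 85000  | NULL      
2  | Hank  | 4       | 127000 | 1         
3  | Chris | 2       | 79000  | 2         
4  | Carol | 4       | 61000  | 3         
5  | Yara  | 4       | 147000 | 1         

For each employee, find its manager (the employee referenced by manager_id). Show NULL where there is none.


This is a self-join: employees is joined to a second copy of itself, matching each row's manager_id to another row's id. Use LEFT JOIN so rows with manager_id=NULL are kept.
  - employee 1 (Nate): manager_id=NULL -> NULL
  - employee 2 (Hank): manager_id=1 -> Nate
  - employee 3 (Chris): manager_id=2 -> Hank
  - employee 4 (Carol): manager_id=3 -> Chris
  - employee 5 (Yara): manager_id=1 -> Nate

SQL:
SELECT a.name AS item, b.name AS manager
FROM employees a
LEFT JOIN employees b ON a.manager_id = b.id

Result:
item  | manager
------+--------
Nate  | NULL   
Hank  | Nate   
Chris | Hank   
Carol | Chris  
Yara  | Nate   


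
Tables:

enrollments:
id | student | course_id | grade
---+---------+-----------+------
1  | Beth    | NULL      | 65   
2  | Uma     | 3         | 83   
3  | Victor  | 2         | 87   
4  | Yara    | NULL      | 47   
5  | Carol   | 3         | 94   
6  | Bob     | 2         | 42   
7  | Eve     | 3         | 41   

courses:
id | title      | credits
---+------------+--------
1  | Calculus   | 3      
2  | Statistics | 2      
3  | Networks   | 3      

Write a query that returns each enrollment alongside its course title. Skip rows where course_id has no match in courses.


INNER JOIN keeps only enrollments rows whose course_id matches an id in courses. Walk through each enrollment:
  - enrollment 1 (Beth): course_id=NULL, no match -> dropped
  - enrollment 2 (Uma): course_id=3 -> matches Networks
  - enrollment 3 (Victor): course_id=2 -> matches Statistics
  - enrollment 4 (Yara): course_id=NULL, no match -> dropped
  - enrollment 5 (Carol): course_id=3 -> matches Networks
  - enrollment 6 (Bob): course_id=2 -> matches Statistics
  - enrollment 7 (Eve): course_id=3 -> matches Networks
So 2 of 7 rows are dropped.

SQL:
SELECT a.student, b.title AS course
FROM enrollments a
INNER JOIN courses b ON a.course_id = b.id

Result:
student | course    
--------+-----------
Uma     | Networks  
Victor  | Statistics
Carol   | Networks  
Bob     | Statistics
Eve     | Networks  


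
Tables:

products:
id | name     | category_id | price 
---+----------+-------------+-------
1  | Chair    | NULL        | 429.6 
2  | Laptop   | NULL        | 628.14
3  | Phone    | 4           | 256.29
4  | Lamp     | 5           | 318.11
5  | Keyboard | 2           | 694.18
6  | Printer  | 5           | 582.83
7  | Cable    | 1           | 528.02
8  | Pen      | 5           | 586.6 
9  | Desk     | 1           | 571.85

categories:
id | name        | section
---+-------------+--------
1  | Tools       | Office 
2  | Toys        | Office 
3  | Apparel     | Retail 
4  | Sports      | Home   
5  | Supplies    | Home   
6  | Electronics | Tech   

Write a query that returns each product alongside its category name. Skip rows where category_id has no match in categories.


INNER JOIN keeps only products rows whose category_id matches an id in categories. Walk through each product:
  - product 1 (Chair): category_id=NULL, no match -> dropped
  - product 2 (Laptop): category_id=NULL, no match -> dropped
  - product 3 (Phone): category_id=4 -> matches Sports
  - product 4 (Lamp): category_id=5 -> matches Supplies
  - product 5 (Keyboard): category_id=2 -> matches Toys
  - product 6 (Printer): category_id=5 -> matches Supplies
  - product 7 (Cable): category_id=1 -> matches Tools
  - product 8 (Pen): category_id=5 -> matches Supplies
  - product 9 (Desk): category_id=1 -> matches Tools
So 2 of 9 rows are dropped.

SQL:
SELECT a.name, b.name AS category
FROM products a
INNER JOIN categories b ON a.category_id = b.id

Result:
name     | category
---------+---------
Phone    | Sports  
Lamp     | Supplies
Keyboard | Toys    
Printer  | Supplies
Cable    | Tools   
Pen      | Supplies
Desk     | Tools   


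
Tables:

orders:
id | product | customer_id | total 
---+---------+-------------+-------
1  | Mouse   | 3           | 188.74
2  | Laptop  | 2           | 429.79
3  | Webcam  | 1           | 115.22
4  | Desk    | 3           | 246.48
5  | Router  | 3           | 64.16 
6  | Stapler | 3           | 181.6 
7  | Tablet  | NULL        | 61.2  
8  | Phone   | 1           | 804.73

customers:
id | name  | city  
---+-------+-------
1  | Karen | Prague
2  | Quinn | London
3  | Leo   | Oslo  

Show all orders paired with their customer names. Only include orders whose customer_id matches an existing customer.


INNER JOIN keeps only orders rows whose customer_id matches an id in customers. Walk through each order:
  - order 1 (Mouse): customer_id=3 -> matches Leo
  - order 2 (Laptop): customer_id=2 -> matches Quinn
  - order 3 (Webcam): customer_id=1 -> matches Karen
  - order 4 (Desk): customer_id=3 -> matches Leo
  - order 5 (Router): customer_id=3 -> matches Leo
  - order 6 (Stapler): customer_id=3 -> matches Leo
  - order 7 (Tablet): customer_id=NULL, no match -> dropped
  - order 8 (Phone): customer_id=1 -> matches Karen
So 1 of 8 rows is dropped.

SQL:
SELECT a.product, b.name AS customer
FROM orders a
INNER JOIN customers b ON a.customer_id = b.id

Result:
product | customer
--------+---------
Mouse   | Leo     
Laptop  | Quinn   
Webcam  | Karen   
Desk    | Leo     
Router  | Leo     
Stapler | Leo     
Phone   | Karen   


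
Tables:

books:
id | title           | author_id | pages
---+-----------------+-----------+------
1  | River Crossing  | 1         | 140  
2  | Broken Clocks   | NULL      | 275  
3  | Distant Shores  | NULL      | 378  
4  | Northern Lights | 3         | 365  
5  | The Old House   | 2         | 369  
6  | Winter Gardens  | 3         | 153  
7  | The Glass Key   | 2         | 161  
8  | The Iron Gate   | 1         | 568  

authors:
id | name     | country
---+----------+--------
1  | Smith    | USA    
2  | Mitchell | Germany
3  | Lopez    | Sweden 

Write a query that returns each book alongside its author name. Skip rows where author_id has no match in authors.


INNER JOIN keeps only books rows whose author_id matches an id in authors. Walk through each book:
  - book 1 (River Crossing): author_id=1 -> matches Smith
  - book 2 (Broken Clocks): author_id=NULL, no match -> dropped
  - book 3 (Distant Shores): author_id=NULL, no match -> dropped
  - book 4 (Northern Lights): author_id=3 -> matches Lopez
  - book 5 (The Old House): author_id=2 -> matches Mitchell
  - book 6 (Winter Gardens): author_id=3 -> matches Lopez
  - book 7 (The Glass Key): author_id=2 -> matches Mitchell
  - book 8 (The Iron Gate): author_id=1 -> matches Smith
So 2 of 8 rows are dropped.

SQL:
SELECT a.title, b.name AS author
FROM books a
INNER JOIN authors b ON a.author_id = b.id

Result:
title           | author  
----------------+---------
River Crossing  | Smith   
Northern Lights | Lopez   
The Old House   | Mitchell
Winter Gardens  | Lopez   
The Glass Key   | Mitchell
The Iron Gate   | Smith   


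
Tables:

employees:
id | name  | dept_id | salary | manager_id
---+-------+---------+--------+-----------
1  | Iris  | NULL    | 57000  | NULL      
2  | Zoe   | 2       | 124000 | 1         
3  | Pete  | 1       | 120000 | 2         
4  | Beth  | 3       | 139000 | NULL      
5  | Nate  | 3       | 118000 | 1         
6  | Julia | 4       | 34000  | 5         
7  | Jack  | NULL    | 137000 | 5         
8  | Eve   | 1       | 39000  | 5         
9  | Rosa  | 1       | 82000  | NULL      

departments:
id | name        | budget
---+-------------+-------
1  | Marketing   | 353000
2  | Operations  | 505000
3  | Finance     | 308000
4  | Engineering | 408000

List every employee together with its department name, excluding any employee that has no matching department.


INNER JOIN keeps only employees rows whose dept_id matches an id in departments. Walk through each employee:
  - employee 1 (Iris): dept_id=NULL, no match -> dropped
  - employee 2 (Zoe): dept_id=2 -> matches Operations
  - employee 3 (Pete): dept_id=1 -> matches Marketing
  - employee 4 (Beth): dept_id=3 -> matches Finance
  - employee 5 (Nate): dept_id=3 -> matches Finance
  - employee 6 (Julia): dept_id=4 -> matches Engineering
  - employee 7 (Jack): dept_id=NULL, no match -> dropped
  - employee 8 (Eve): dept_id=1 -> matches Marketing
  - employee 9 (Rosa): dept_id=1 -> matches Marketing
So 2 of 9 rows are dropped.

SQL:
SELECT a.name, b.name AS department
FROM employees a
INNER JOIN departments b ON a.dept_id = b.id

Result:
name  | department 
------+------------
Zoe   | Operations 
Pete  | Marketing  
Beth  | Finance    
Nate  | Finance    
Julia | Engineering
Eve   | Marketing  
Rosa  | Marketing  
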